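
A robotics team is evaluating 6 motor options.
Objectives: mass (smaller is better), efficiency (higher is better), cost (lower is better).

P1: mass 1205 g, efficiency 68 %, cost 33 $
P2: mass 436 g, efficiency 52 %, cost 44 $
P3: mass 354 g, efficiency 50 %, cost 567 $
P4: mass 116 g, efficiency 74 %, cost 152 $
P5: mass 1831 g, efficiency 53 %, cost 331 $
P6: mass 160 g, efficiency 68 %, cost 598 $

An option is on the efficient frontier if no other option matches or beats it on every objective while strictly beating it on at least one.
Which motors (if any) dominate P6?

P4: mass 116≤160, efficiency 74≥68, cost 152≤598 — dominates P6.
Others (P1, P2, P3, P5) are each worse than P6 on at least one objective.

P4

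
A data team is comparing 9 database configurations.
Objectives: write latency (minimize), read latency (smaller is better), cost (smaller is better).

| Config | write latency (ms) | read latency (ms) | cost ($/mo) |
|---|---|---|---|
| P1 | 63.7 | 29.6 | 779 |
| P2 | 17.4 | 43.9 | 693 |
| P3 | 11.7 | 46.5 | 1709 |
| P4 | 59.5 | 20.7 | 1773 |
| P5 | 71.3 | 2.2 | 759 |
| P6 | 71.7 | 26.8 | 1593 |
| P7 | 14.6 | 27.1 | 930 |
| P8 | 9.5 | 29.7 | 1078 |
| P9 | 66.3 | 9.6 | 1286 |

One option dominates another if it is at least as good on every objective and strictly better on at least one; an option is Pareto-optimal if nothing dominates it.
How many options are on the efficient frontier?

7

P1: not dominated.
P2: not dominated (best cost).
P3: dominated by P8 (write latency 9.5≤11.7, read latency 29.7≤46.5, cost 1078≤1709).
P4: not dominated.
P5: not dominated (best read latency).
P6: dominated by P5 (write latency 71.3≤71.7, read latency 2.2≤26.8, cost 759≤1593).
P7: not dominated.
P8: not dominated (best write latency).
P9: not dominated.
Pareto-optimal: P1, P2, P4, P5, P7, P8, P9 → 7.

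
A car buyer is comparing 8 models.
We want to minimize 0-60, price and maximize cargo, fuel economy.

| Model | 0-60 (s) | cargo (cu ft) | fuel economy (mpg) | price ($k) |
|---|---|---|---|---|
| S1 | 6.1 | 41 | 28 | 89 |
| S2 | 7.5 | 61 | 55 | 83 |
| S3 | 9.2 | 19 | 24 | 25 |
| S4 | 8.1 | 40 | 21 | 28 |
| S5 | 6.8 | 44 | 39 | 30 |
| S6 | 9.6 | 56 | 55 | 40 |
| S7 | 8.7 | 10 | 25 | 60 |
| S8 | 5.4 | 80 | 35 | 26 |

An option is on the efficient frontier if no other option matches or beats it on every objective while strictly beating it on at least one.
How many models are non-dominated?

S1: dominated by S8 (0-60 5.4≤6.1, cargo 80≥41, fuel economy 35≥28, price 26≤89).
S2: not dominated.
S3: not dominated (best price).
S4: dominated by S8 (0-60 5.4≤8.1, cargo 80≥40, fuel economy 35≥21, price 26≤28).
S5: not dominated.
S6: not dominated.
S7: dominated by S5 (0-60 6.8≤8.7, cargo 44≥10, fuel economy 39≥25, price 30≤60).
S8: not dominated (best 0-60).
Pareto-optimal: S2, S3, S5, S6, S8 → 5.

5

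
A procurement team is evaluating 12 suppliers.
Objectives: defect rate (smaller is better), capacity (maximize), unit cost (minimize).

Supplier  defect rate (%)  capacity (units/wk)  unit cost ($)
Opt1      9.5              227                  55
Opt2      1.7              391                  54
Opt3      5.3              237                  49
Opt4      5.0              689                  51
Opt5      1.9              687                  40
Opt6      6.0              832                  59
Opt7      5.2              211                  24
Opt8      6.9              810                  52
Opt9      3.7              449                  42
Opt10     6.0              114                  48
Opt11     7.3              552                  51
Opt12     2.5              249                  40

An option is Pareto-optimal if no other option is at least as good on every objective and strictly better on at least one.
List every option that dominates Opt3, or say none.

Opt5: defect rate 1.9≤5.3, capacity 687≥237, unit cost 40≤49 — dominates Opt3.
Opt9: defect rate 3.7≤5.3, capacity 449≥237, unit cost 42≤49 — dominates Opt3.
Opt12: defect rate 2.5≤5.3, capacity 249≥237, unit cost 40≤49 — dominates Opt3.
Others (Opt1, Opt2, Opt4, Opt6, Opt7, Opt8, Opt10, Opt11) are each worse than Opt3 on at least one objective.

Opt5, Opt9, Opt12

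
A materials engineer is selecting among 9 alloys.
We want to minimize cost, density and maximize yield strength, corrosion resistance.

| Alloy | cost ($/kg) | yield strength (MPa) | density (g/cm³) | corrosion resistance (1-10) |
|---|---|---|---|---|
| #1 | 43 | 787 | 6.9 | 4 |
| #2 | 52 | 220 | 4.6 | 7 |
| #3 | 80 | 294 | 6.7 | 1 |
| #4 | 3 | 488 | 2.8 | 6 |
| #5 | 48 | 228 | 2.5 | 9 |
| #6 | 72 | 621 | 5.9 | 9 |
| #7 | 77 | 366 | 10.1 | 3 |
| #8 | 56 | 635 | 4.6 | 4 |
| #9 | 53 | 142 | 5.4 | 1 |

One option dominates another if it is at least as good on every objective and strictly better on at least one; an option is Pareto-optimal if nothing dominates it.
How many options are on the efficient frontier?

5

#1: not dominated (best yield strength).
#2: dominated by #5 (cost 48≤52, yield strength 228≥220, density 2.5≤4.6, corrosion resistance 9≥7).
#3: dominated by #4 (cost 3≤80, yield strength 488≥294, density 2.8≤6.7, corrosion resistance 6≥1).
#4: not dominated (best cost).
#5: not dominated (best density).
#6: not dominated.
#7: dominated by #1 (cost 43≤77, yield strength 787≥366, density 6.9≤10.1, corrosion resistance 4≥3).
#8: not dominated.
#9: dominated by #2 (cost 52≤53, yield strength 220≥142, density 4.6≤5.4, corrosion resistance 7≥1).
Pareto-optimal: #1, #4, #5, #6, #8 → 5.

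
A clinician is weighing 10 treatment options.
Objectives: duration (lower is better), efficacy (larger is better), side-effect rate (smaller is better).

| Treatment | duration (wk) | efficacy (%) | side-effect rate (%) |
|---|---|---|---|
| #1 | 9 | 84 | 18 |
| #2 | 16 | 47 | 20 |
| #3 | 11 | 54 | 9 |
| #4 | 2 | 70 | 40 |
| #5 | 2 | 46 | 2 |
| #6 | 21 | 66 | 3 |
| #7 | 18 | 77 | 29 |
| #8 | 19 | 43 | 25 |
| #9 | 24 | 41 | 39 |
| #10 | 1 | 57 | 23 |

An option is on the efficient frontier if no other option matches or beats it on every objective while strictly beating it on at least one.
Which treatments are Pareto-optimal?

#1: not dominated (best efficacy).
#2: dominated by #1 (duration 9≤16, efficacy 84≥47, side-effect rate 18≤20).
#3: not dominated.
#4: not dominated.
#5: not dominated (best side-effect rate).
#6: not dominated.
#7: dominated by #1 (duration 9≤18, efficacy 84≥77, side-effect rate 18≤29).
#8: dominated by #1 (duration 9≤19, efficacy 84≥43, side-effect rate 18≤25).
#9: dominated by #1 (duration 9≤24, efficacy 84≥41, side-effect rate 18≤39).
#10: not dominated (best duration).

#1, #3, #4, #5, #6, #10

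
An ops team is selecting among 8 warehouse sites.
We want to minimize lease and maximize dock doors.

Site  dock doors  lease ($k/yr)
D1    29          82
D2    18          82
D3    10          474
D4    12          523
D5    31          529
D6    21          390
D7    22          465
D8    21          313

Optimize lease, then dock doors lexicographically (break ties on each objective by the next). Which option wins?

First minimize lease: best is 82, kept {D1, D2}.
Then maximize dock doors: best is 29, kept {D1}.

D1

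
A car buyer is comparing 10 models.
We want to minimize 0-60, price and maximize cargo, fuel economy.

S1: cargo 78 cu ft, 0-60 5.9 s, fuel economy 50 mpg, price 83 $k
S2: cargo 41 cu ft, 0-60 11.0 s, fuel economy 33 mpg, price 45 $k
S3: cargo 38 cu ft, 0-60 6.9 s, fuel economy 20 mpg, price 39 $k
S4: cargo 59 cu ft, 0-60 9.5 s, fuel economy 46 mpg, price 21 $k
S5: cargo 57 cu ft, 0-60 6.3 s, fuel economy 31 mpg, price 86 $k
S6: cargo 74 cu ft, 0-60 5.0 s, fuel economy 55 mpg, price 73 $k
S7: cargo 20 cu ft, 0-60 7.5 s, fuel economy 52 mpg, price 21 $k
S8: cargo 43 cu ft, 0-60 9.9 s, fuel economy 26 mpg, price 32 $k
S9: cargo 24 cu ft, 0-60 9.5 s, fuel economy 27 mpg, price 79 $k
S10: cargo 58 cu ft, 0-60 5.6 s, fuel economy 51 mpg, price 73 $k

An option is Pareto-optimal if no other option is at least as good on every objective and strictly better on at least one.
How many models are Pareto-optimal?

5

S1: not dominated (best cargo).
S2: dominated by S4 (cargo 59≥41, 0-60 9.5≤11.0, fuel economy 46≥33, price 21≤45).
S3: not dominated.
S4: not dominated.
S5: dominated by S1 (cargo 78≥57, 0-60 5.9≤6.3, fuel economy 50≥31, price 83≤86).
S6: not dominated (best 0-60).
S7: not dominated.
S8: dominated by S4 (cargo 59≥43, 0-60 9.5≤9.9, fuel economy 46≥26, price 21≤32).
S9: dominated by S4 (cargo 59≥24, 0-60 9.5≤9.5, fuel economy 46≥27, price 21≤79).
S10: dominated by S6 (cargo 74≥58, 0-60 5.0≤5.6, fuel economy 55≥51, price 73≤73).
Pareto-optimal: S1, S3, S4, S6, S7 → 5.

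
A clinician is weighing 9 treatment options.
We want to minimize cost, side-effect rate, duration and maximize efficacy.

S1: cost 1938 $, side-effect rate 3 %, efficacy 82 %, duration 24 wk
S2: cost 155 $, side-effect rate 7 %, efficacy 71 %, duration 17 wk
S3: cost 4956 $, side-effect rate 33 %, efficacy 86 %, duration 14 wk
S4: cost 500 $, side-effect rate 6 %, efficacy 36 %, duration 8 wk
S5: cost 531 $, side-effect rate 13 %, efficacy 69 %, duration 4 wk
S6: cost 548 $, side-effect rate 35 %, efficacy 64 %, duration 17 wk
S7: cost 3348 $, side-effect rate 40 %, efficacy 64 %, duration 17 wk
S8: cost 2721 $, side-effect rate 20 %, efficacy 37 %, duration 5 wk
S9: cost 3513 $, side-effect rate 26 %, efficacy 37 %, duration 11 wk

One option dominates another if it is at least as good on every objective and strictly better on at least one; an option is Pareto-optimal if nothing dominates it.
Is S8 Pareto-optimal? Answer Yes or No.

No

S5 vs S8: cost 531≤2721, side-effect rate 13≤20, efficacy 69≥37, duration 4≤5 — S5 is at least as good on every objective and strictly better on at least one, so S5 dominates S8.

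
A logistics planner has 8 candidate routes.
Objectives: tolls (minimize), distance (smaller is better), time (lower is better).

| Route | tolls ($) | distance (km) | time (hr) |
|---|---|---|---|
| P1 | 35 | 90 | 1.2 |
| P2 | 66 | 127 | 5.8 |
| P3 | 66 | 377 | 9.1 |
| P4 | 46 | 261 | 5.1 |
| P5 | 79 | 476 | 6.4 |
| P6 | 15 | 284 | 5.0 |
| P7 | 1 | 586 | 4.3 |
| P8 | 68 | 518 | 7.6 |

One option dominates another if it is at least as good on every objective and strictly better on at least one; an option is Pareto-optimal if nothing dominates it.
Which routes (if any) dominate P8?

P1, P2, P4, P6

P1: tolls 35≤68, distance 90≤518, time 1.2≤7.6 — dominates P8.
P2: tolls 66≤68, distance 127≤518, time 5.8≤7.6 — dominates P8.
P4: tolls 46≤68, distance 261≤518, time 5.1≤7.6 — dominates P8.
P6: tolls 15≤68, distance 284≤518, time 5.0≤7.6 — dominates P8.
Others (P3, P5, P7) are each worse than P8 on at least one objective.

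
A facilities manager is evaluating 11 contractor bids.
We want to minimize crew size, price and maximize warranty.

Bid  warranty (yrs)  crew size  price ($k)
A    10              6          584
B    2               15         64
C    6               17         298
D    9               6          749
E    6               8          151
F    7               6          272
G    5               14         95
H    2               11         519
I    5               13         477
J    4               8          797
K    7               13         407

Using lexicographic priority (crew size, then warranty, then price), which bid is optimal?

A

First minimize crew size: best is 6, kept {A, D, F}.
Then maximize warranty: best is 10, kept {A}.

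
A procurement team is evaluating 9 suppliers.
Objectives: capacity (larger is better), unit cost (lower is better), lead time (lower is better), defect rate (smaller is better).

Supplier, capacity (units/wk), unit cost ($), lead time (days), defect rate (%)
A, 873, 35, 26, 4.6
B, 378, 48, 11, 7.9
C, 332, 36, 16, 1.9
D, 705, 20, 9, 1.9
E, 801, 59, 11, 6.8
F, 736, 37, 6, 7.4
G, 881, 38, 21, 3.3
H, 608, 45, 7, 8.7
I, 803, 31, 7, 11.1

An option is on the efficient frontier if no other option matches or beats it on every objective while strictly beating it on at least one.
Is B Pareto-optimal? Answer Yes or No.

D vs B: capacity 705≥378, unit cost 20≤48, lead time 9≤11, defect rate 1.9≤7.9 — D is at least as good on every objective and strictly better on at least one, so D dominates B.

No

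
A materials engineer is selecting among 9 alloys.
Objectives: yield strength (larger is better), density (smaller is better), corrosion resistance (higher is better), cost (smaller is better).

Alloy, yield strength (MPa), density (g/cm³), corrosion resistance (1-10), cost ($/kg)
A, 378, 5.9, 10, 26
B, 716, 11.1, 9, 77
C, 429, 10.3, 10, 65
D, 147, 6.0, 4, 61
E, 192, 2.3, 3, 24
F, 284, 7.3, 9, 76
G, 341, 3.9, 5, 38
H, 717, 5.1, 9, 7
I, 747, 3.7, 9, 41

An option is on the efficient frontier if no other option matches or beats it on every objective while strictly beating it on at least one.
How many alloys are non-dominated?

6

A: not dominated.
B: dominated by H (yield strength 717≥716, density 5.1≤11.1, corrosion resistance 9≥9, cost 7≤77).
C: not dominated.
D: dominated by A (yield strength 378≥147, density 5.9≤6.0, corrosion resistance 10≥4, cost 26≤61).
E: not dominated (best density).
F: dominated by A (yield strength 378≥284, density 5.9≤7.3, corrosion resistance 10≥9, cost 26≤76).
G: not dominated.
H: not dominated (best cost).
I: not dominated (best yield strength).
Pareto-optimal: A, C, E, G, H, I → 6.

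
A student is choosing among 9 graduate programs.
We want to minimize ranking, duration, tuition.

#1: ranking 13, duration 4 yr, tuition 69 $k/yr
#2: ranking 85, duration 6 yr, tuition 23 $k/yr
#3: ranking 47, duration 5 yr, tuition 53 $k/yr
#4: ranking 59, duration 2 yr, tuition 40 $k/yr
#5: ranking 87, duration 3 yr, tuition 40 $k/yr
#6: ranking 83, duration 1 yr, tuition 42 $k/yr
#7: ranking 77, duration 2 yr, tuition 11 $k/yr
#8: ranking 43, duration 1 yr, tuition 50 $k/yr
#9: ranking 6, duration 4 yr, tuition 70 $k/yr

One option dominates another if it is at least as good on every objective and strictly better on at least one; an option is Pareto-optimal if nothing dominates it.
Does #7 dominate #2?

#7 vs #2: ranking 77≤85, duration 2≤6, tuition 11≤23 — #7 is at least as good on every objective with at least one strict improvement.

Yes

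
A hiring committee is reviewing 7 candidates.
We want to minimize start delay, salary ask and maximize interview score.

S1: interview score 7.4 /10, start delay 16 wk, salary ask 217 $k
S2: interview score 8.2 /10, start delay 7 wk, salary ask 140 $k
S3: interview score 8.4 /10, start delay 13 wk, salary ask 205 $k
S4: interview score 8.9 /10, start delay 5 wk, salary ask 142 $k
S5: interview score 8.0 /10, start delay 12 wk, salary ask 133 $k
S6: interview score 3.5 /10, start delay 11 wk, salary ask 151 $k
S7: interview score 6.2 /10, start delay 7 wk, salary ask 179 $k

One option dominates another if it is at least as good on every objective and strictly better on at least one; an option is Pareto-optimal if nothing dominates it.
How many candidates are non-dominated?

S1: dominated by S2 (interview score 8.2≥7.4, start delay 7≤16, salary ask 140≤217).
S2: not dominated.
S3: dominated by S4 (interview score 8.9≥8.4, start delay 5≤13, salary ask 142≤205).
S4: not dominated (best interview score).
S5: not dominated (best salary ask).
S6: dominated by S2 (interview score 8.2≥3.5, start delay 7≤11, salary ask 140≤151).
S7: dominated by S2 (interview score 8.2≥6.2, start delay 7≤7, salary ask 140≤179).
Pareto-optimal: S2, S4, S5 → 3.

3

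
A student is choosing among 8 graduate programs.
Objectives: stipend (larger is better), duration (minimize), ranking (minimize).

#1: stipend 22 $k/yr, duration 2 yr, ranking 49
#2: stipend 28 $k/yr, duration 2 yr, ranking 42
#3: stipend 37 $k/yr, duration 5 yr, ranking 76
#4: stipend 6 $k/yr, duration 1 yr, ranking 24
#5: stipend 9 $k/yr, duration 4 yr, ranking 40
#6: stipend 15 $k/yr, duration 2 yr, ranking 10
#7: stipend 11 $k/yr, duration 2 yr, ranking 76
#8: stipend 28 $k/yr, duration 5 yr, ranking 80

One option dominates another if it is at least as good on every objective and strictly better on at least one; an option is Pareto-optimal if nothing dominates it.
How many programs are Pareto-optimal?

#1: dominated by #2 (stipend 28≥22, duration 2≤2, ranking 42≤49).
#2: not dominated.
#3: not dominated (best stipend).
#4: not dominated (best duration).
#5: dominated by #6 (stipend 15≥9, duration 2≤4, ranking 10≤40).
#6: not dominated (best ranking).
#7: dominated by #1 (stipend 22≥11, duration 2≤2, ranking 49≤76).
#8: dominated by #2 (stipend 28≥28, duration 2≤5, ranking 42≤80).
Pareto-optimal: #2, #3, #4, #6 → 4.

4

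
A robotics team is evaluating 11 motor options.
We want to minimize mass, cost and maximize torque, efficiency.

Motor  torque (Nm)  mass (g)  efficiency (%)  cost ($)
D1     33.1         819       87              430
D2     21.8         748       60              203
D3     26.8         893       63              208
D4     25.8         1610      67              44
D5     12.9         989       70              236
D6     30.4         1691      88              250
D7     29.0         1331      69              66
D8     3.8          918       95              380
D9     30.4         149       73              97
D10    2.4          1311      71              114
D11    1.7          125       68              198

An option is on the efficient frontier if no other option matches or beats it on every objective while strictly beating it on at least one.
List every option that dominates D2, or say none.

D9

D9: torque 30.4≥21.8, mass 149≤748, efficiency 73≥60, cost 97≤203 — dominates D2.
Others (D1, D3, D4, D5, D6, D7, D8, D10, D11) are each worse than D2 on at least one objective.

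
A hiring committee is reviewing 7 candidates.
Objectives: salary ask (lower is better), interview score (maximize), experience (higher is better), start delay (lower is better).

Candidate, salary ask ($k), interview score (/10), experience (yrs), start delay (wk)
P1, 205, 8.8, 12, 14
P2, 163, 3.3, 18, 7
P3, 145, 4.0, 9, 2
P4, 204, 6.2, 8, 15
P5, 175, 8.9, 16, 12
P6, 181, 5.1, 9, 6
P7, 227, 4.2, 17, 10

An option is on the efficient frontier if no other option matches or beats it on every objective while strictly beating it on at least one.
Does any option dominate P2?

P1: worse on salary ask (205 vs 163).
P3: worse on experience (9 vs 18).
P4: worse on salary ask (204 vs 163).
P5: worse on salary ask (175 vs 163).
P6: worse on salary ask (181 vs 163).
P7: worse on salary ask (227 vs 163).
No option is at least as good as P2 on every objective and strictly better on one.

No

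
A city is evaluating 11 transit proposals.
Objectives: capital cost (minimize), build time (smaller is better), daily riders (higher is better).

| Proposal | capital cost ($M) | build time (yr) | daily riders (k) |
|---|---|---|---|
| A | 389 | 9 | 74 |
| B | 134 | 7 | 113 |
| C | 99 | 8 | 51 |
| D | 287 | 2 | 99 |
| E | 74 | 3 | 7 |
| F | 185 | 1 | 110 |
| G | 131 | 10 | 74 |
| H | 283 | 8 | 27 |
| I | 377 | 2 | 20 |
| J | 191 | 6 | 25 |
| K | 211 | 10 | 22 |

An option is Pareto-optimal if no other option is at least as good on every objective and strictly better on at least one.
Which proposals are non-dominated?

B, C, E, F, G

A: dominated by B (capital cost 134≤389, build time 7≤9, daily riders 113≥74).
B: not dominated (best daily riders).
C: not dominated.
D: dominated by F (capital cost 185≤287, build time 1≤2, daily riders 110≥99).
E: not dominated (best capital cost).
F: not dominated (best build time).
G: not dominated.
H: dominated by B (capital cost 134≤283, build time 7≤8, daily riders 113≥27).
I: dominated by D (capital cost 287≤377, build time 2≤2, daily riders 99≥20).
J: dominated by F (capital cost 185≤191, build time 1≤6, daily riders 110≥25).
K: dominated by B (capital cost 134≤211, build time 7≤10, daily riders 113≥22).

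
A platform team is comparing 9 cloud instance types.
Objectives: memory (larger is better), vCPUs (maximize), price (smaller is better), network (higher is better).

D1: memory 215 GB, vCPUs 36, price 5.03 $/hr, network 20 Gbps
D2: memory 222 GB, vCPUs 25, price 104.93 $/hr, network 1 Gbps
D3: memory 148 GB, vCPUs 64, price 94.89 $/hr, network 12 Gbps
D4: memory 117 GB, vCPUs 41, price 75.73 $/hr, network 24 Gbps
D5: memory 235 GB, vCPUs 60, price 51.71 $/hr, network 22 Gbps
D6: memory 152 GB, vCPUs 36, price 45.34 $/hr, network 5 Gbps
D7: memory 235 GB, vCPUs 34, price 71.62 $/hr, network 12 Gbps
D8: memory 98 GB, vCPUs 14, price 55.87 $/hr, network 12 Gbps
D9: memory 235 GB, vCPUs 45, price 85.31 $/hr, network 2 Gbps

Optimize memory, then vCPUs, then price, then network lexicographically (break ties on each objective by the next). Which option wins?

D5

First maximize memory: best is 235, kept {D5, D7, D9}.
Then maximize vCPUs: best is 60, kept {D5}.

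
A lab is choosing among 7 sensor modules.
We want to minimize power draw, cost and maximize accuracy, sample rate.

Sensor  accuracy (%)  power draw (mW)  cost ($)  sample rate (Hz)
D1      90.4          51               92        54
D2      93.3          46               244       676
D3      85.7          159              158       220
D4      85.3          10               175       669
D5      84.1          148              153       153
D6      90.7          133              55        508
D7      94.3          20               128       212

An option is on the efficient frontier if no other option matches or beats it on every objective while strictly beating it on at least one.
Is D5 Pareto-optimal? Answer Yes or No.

No

D6 vs D5: accuracy 90.7≥84.1, power draw 133≤148, cost 55≤153, sample rate 508≥153 — D6 is at least as good on every objective and strictly better on at least one, so D6 dominates D5.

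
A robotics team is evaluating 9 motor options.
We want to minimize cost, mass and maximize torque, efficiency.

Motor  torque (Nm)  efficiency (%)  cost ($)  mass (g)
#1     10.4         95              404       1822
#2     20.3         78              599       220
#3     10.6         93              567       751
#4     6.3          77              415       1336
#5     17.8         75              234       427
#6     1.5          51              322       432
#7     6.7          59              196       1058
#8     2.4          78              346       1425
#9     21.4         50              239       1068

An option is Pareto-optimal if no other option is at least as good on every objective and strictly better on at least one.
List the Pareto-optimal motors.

#1, #2, #3, #4, #5, #7, #8, #9

#1: not dominated (best efficiency).
#2: not dominated (best mass).
#3: not dominated.
#4: not dominated.
#5: not dominated.
#6: dominated by #5 (torque 17.8≥1.5, efficiency 75≥51, cost 234≤322, mass 427≤432).
#7: not dominated (best cost).
#8: not dominated.
#9: not dominated (best torque).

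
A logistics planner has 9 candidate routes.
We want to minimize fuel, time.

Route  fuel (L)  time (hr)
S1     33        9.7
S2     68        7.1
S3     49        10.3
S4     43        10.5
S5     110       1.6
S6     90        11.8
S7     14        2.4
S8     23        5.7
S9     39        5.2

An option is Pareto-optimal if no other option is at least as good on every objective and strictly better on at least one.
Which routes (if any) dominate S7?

none

S1: worse on fuel (33 vs 14).
S2: worse on fuel (68 vs 14).
S3: worse on fuel (49 vs 14).
S4: worse on fuel (43 vs 14).
S5: worse on fuel (110 vs 14).
S6: worse on fuel (90 vs 14).
S8: worse on fuel (23 vs 14).
S9: worse on fuel (39 vs 14).
No option dominates S7.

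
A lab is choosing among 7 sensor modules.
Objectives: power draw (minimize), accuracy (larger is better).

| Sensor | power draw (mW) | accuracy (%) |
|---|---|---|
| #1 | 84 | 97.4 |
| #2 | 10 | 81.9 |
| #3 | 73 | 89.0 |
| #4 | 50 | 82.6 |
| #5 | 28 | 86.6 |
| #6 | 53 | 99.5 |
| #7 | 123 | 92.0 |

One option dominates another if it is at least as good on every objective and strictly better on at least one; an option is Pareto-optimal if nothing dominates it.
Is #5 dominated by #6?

#6 vs #5: #6 is worse on power draw (53 vs 28), so it does not dominate #5.

No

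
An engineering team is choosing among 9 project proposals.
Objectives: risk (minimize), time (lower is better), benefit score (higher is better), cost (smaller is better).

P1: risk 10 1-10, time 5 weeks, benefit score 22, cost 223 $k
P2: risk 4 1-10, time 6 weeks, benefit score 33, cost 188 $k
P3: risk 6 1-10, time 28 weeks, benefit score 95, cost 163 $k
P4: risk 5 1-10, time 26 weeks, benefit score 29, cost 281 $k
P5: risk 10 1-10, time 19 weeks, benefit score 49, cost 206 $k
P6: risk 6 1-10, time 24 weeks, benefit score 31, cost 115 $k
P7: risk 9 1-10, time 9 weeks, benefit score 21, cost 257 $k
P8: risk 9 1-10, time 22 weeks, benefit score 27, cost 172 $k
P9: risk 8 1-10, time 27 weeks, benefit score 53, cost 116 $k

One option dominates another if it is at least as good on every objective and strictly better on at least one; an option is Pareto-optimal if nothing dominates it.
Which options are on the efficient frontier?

P1: not dominated (best time).
P2: not dominated (best risk).
P3: not dominated (best benefit score).
P4: dominated by P2 (risk 4≤5, time 6≤26, benefit score 33≥29, cost 188≤281).
P5: not dominated.
P6: not dominated (best cost).
P7: dominated by P2 (risk 4≤9, time 6≤9, benefit score 33≥21, cost 188≤257).
P8: not dominated.
P9: not dominated.

P1, P2, P3, P5, P6, P8, P9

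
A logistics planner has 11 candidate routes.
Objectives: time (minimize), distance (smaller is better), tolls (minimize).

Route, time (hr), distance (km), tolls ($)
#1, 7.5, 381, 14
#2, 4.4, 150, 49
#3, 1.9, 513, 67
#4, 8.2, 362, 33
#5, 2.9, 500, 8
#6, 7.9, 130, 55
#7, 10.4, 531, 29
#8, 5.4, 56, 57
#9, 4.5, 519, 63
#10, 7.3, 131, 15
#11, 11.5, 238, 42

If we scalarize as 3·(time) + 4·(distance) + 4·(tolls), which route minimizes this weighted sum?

#8

#1: 3·7.5 + 4·381 + 4·14 = 1602.5
#2: 3·4.4 + 4·150 + 4·49 = 809.2
#3: 3·1.9 + 4·513 + 4·67 = 2325.7
#4: 3·8.2 + 4·362 + 4·33 = 1604.6
#5: 3·2.9 + 4·500 + 4·8 = 2040.7
#6: 3·7.9 + 4·130 + 4·55 = 763.7
#7: 3·10.4 + 4·531 + 4·29 = 2271.2
#8: 3·5.4 + 4·56 + 4·57 = 468.2
#9: 3·4.5 + 4·519 + 4·63 = 2341.5
#10: 3·7.3 + 4·131 + 4·15 = 605.9
#11: 3·11.5 + 4·238 + 4·42 = 1154.5
Lowest: #8 at 468.2.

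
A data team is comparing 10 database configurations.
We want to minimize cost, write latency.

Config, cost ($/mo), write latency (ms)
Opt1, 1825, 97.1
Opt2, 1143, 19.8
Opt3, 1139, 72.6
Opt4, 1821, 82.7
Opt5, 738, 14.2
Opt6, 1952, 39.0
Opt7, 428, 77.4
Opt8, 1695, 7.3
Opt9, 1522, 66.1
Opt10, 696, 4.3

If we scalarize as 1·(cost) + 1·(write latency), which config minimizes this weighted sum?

Opt1: 1·1825 + 1·97.1 = 1922.1
Opt2: 1·1143 + 1·19.8 = 1162.8
Opt3: 1·1139 + 1·72.6 = 1211.6
Opt4: 1·1821 + 1·82.7 = 1903.7
Opt5: 1·738 + 1·14.2 = 752.2
Opt6: 1·1952 + 1·39.0 = 1991.0
Opt7: 1·428 + 1·77.4 = 505.4
Opt8: 1·1695 + 1·7.3 = 1702.3
Opt9: 1·1522 + 1·66.1 = 1588.1
Opt10: 1·696 + 1·4.3 = 700.3
Lowest: Opt7 at 505.4.

Opt7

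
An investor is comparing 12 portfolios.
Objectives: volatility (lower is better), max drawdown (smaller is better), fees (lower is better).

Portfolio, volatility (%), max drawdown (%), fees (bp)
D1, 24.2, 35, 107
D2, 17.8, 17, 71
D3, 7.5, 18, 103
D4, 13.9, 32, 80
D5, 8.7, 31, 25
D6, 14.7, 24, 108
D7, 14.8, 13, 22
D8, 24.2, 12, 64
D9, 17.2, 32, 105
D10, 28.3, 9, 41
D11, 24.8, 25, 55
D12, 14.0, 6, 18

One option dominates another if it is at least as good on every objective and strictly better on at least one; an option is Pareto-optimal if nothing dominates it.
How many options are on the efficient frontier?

D1: dominated by D2 (volatility 17.8≤24.2, max drawdown 17≤35, fees 71≤107).
D2: dominated by D7 (volatility 14.8≤17.8, max drawdown 13≤17, fees 22≤71).
D3: not dominated (best volatility).
D4: dominated by D5 (volatility 8.7≤13.9, max drawdown 31≤32, fees 25≤80).
D5: not dominated.
D6: dominated by D3 (volatility 7.5≤14.7, max drawdown 18≤24, fees 103≤108).
D7: dominated by D12 (volatility 14.0≤14.8, max drawdown 6≤13, fees 18≤22).
D8: dominated by D12 (volatility 14.0≤24.2, max drawdown 6≤12, fees 18≤64).
D9: dominated by D3 (volatility 7.5≤17.2, max drawdown 18≤32, fees 103≤105).
D10: dominated by D12 (volatility 14.0≤28.3, max drawdown 6≤9, fees 18≤41).
D11: dominated by D7 (volatility 14.8≤24.8, max drawdown 13≤25, fees 22≤55).
D12: not dominated (best max drawdown).
Pareto-optimal: D3, D5, D12 → 3.

3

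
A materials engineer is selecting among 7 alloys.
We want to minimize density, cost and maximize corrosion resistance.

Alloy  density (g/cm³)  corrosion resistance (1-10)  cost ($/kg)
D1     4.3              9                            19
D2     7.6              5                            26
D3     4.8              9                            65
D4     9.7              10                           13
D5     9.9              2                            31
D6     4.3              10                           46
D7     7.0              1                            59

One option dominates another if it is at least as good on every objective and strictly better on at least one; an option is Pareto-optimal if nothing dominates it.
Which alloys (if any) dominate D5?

D1, D2, D4

D1: density 4.3≤9.9, corrosion resistance 9≥2, cost 19≤31 — dominates D5.
D2: density 7.6≤9.9, corrosion resistance 5≥2, cost 26≤31 — dominates D5.
D4: density 9.7≤9.9, corrosion resistance 10≥2, cost 13≤31 — dominates D5.
Others (D3, D6, D7) are each worse than D5 on at least one objective.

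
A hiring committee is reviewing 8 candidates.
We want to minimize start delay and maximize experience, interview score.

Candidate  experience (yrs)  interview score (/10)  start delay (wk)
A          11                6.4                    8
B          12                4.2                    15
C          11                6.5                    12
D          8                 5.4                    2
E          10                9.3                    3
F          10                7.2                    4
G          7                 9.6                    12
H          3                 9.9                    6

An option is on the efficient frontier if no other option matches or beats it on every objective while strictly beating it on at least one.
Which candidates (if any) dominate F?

E: experience 10≥10, interview score 9.3≥7.2, start delay 3≤4 — dominates F.
Others (A, B, C, D, G, H) are each worse than F on at least one objective.

E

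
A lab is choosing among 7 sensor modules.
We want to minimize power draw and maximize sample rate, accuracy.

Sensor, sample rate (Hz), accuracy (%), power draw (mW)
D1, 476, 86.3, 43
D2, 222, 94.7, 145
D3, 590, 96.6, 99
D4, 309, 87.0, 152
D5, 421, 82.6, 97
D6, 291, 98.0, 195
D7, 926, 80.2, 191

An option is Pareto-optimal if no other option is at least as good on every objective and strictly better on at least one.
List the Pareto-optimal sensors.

D1: not dominated (best power draw).
D2: dominated by D3 (sample rate 590≥222, accuracy 96.6≥94.7, power draw 99≤145).
D3: not dominated.
D4: dominated by D3 (sample rate 590≥309, accuracy 96.6≥87.0, power draw 99≤152).
D5: dominated by D1 (sample rate 476≥421, accuracy 86.3≥82.6, power draw 43≤97).
D6: not dominated (best accuracy).
D7: not dominated (best sample rate).

D1, D3, D6, D7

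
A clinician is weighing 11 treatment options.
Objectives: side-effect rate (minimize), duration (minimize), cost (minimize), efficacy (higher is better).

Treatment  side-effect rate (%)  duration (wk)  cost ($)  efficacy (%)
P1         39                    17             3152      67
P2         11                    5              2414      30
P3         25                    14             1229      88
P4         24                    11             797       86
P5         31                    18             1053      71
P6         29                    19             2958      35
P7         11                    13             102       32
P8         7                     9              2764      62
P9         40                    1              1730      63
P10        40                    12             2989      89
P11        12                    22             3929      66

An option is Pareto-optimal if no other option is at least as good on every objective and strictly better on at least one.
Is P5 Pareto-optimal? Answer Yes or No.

No

P4 vs P5: side-effect rate 24≤31, duration 11≤18, cost 797≤1053, efficacy 86≥71 — P4 is at least as good on every objective and strictly better on at least one, so P4 dominates P5.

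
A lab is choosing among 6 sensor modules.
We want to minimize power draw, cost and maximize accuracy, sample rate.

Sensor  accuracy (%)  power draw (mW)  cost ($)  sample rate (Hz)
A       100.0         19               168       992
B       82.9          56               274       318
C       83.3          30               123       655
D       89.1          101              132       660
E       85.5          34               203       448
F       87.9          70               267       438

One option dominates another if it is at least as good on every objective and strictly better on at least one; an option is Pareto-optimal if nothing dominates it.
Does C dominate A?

No

C vs A: C is worse on accuracy (83.3 vs 100.0), so it does not dominate A.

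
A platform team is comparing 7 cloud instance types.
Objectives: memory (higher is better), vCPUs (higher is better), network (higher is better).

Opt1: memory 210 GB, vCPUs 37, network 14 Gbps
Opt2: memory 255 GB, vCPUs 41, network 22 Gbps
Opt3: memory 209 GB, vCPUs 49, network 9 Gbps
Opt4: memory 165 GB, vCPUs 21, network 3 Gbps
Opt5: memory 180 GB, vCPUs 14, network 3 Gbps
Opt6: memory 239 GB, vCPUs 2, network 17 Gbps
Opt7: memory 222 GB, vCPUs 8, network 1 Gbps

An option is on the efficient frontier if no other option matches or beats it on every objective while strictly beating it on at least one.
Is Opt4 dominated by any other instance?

Opt1 vs Opt4: memory 210≥165, vCPUs 37≥21, network 14≥3 — Opt1 is at least as good on every objective and strictly better on at least one, so Opt1 dominates Opt4.

Yes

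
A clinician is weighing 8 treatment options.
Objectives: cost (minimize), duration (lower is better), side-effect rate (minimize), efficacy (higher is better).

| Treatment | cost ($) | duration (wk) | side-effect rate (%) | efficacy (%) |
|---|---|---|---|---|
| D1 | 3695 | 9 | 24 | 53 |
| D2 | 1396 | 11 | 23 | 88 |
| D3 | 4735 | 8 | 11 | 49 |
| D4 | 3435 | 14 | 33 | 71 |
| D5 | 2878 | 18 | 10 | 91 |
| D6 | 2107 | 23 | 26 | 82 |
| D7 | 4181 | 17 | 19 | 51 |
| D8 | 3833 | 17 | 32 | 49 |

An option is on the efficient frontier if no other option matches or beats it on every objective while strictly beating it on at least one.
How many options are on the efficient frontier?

5

D1: not dominated.
D2: not dominated (best cost).
D3: not dominated (best duration).
D4: dominated by D2 (cost 1396≤3435, duration 11≤14, side-effect rate 23≤33, efficacy 88≥71).
D5: not dominated (best side-effect rate).
D6: dominated by D2 (cost 1396≤2107, duration 11≤23, side-effect rate 23≤26, efficacy 88≥82).
D7: not dominated.
D8: dominated by D1 (cost 3695≤3833, duration 9≤17, side-effect rate 24≤32, efficacy 53≥49).
Pareto-optimal: D1, D2, D3, D5, D7 → 5.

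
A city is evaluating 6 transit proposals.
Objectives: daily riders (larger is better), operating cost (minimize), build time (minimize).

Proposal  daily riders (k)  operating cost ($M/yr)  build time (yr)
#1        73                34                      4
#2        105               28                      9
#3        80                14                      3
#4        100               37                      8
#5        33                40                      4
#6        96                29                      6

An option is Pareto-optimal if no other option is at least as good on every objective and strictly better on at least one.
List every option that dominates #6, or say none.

none

#1: worse on daily riders (73 vs 96).
#2: worse on build time (9 vs 6).
#3: worse on daily riders (80 vs 96).
#4: worse on operating cost (37 vs 29).
#5: worse on daily riders (33 vs 96).
No option dominates #6.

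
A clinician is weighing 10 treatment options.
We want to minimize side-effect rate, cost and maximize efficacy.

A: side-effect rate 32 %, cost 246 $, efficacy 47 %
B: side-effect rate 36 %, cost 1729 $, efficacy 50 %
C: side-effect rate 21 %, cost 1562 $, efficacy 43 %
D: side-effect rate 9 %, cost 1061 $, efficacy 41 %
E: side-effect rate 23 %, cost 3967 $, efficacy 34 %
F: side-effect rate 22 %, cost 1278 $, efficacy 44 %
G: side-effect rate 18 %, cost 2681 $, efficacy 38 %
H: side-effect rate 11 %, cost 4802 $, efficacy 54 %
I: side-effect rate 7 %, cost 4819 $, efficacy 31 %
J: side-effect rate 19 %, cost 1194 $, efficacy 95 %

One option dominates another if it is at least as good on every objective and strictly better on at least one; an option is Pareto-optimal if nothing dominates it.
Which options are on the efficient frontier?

A: not dominated (best cost).
B: dominated by J (side-effect rate 19≤36, cost 1194≤1729, efficacy 95≥50).
C: dominated by J (side-effect rate 19≤21, cost 1194≤1562, efficacy 95≥43).
D: not dominated.
E: dominated by C (side-effect rate 21≤23, cost 1562≤3967, efficacy 43≥34).
F: dominated by J (side-effect rate 19≤22, cost 1194≤1278, efficacy 95≥44).
G: dominated by D (side-effect rate 9≤18, cost 1061≤2681, efficacy 41≥38).
H: not dominated.
I: not dominated (best side-effect rate).
J: not dominated (best efficacy).

A, D, H, I, J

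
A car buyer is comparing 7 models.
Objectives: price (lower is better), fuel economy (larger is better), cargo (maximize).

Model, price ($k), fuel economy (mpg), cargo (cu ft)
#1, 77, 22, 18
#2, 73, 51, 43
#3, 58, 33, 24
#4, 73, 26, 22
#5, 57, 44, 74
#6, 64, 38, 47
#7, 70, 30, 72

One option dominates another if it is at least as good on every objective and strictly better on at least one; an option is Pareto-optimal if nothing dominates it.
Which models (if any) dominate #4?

#2, #3, #5, #6, #7

#2: price 73≤73, fuel economy 51≥26, cargo 43≥22 — dominates #4.
#3: price 58≤73, fuel economy 33≥26, cargo 24≥22 — dominates #4.
#5: price 57≤73, fuel economy 44≥26, cargo 74≥22 — dominates #4.
#6: price 64≤73, fuel economy 38≥26, cargo 47≥22 — dominates #4.
#7: price 70≤73, fuel economy 30≥26, cargo 72≥22 — dominates #4.
Others (#1) are each worse than #4 on at least one objective.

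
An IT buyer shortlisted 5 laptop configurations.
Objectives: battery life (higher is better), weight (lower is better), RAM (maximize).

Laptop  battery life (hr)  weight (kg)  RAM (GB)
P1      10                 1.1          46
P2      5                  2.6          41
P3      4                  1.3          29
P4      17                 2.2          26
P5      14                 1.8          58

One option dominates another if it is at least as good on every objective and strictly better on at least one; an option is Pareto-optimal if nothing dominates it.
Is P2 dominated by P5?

Yes

P5 vs P2: battery life 14≥5, weight 1.8≤2.6, RAM 58≥41 — P5 is at least as good on every objective with at least one strict improvement.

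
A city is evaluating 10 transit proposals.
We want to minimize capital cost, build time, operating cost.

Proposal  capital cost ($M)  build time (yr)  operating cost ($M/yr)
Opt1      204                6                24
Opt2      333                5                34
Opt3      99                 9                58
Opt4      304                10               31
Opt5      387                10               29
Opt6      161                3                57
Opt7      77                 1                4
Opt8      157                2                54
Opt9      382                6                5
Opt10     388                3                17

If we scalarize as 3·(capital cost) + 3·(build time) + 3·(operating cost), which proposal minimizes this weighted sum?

Opt7

Opt1: 3·204 + 3·6 + 3·24 = 702
Opt2: 3·333 + 3·5 + 3·34 = 1116
Opt3: 3·99 + 3·9 + 3·58 = 498
Opt4: 3·304 + 3·10 + 3·31 = 1035
Opt5: 3·387 + 3·10 + 3·29 = 1278
Opt6: 3·161 + 3·3 + 3·57 = 663
Opt7: 3·77 + 3·1 + 3·4 = 246
Opt8: 3·157 + 3·2 + 3·54 = 639
Opt9: 3·382 + 3·6 + 3·5 = 1179
Opt10: 3·388 + 3·3 + 3·17 = 1224
Lowest: Opt7 at 246.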